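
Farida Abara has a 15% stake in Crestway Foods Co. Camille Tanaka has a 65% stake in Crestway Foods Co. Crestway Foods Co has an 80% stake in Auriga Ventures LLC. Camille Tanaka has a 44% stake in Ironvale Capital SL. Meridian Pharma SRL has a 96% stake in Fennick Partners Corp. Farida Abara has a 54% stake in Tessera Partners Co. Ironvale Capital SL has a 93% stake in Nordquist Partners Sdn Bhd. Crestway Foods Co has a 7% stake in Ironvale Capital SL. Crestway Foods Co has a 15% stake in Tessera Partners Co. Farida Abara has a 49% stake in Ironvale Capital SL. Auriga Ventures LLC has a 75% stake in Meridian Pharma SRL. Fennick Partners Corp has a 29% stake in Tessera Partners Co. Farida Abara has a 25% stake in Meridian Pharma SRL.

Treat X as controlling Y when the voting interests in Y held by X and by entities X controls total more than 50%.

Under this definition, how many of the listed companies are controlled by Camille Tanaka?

6

Camille holds 65% of Crestway, so Camille controls Crestway.
Crestway holds 80% of Auriga, so Camille controls Auriga.
Camille and Crestway together hold 44% + 7% = 51% of Ironvale, so Camille controls Ironvale.
Auriga holds 75% of Meridian, so Camille controls Meridian.
Ironvale holds 93% of Nordquist, so Camille controls Nordquist.
Meridian holds 96% of Fennick, so Camille controls Fennick.
No other company's threshold is met.
Camille controls 6 companies.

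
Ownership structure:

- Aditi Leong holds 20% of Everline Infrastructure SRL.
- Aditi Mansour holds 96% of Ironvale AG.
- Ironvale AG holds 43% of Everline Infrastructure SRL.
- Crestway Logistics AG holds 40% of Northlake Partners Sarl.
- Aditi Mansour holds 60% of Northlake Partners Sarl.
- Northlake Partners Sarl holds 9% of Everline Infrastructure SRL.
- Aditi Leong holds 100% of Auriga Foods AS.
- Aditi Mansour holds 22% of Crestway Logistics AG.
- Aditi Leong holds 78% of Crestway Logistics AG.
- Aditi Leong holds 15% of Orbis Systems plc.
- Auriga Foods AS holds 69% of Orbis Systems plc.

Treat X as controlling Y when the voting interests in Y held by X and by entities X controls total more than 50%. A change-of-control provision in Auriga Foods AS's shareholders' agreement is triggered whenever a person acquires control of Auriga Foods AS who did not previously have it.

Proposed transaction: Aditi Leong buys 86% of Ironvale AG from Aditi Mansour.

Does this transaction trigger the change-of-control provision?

No

The purchase adds only to Aditi Leong's holdings (Aditi Mansour's stake shrinks), so Aditi Leong is the only person who could newly come to control Auriga.
Aditi Leong holds 100% of Auriga, so Aditi Leong controls Auriga.
So Aditi Leong already controls Auriga before the transaction.
After the purchase, Aditi Leong holds 86% of Ironvale directly, and Aditi Mansour's stake falls to 10%.
Aditi Leong controlled Auriga already, so this is not a new person acquiring control; every other person's position is unchanged or reduced.
No new person acquires control, so the clause is not triggered.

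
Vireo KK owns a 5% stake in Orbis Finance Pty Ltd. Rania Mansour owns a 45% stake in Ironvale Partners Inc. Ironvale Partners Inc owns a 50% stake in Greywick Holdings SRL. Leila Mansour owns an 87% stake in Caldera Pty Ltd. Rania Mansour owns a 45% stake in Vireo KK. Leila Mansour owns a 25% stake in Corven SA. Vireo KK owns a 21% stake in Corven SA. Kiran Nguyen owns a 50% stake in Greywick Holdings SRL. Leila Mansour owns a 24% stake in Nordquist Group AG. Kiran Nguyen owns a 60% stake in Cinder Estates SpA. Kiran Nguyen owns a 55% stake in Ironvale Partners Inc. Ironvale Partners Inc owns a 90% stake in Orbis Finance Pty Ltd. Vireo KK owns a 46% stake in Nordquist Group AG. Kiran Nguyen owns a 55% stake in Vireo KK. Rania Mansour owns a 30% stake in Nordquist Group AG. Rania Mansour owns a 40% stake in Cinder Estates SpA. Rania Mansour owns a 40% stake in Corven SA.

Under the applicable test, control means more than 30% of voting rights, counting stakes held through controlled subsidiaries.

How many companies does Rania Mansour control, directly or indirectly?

7

Rania holds 45% of Ironvale, so Rania controls Ironvale.
Rania holds 40% of Cinder, so Rania controls Cinder.
Rania holds 45% of Vireo, so Rania controls Vireo.
Rania and Vireo together hold 30% + 46% = 76% of Nordquist, so Rania controls Nordquist.
Vireo and Rania together hold 21% + 40% = 61% of Corven, so Rania controls Corven.
Ironvale holds 50% of Greywick, so Rania controls Greywick.
Ironvale and Vireo together hold 90% + 5% = 95% of Orbis, so Rania controls Orbis.
No other company's threshold is met.
Rania controls 7 companies.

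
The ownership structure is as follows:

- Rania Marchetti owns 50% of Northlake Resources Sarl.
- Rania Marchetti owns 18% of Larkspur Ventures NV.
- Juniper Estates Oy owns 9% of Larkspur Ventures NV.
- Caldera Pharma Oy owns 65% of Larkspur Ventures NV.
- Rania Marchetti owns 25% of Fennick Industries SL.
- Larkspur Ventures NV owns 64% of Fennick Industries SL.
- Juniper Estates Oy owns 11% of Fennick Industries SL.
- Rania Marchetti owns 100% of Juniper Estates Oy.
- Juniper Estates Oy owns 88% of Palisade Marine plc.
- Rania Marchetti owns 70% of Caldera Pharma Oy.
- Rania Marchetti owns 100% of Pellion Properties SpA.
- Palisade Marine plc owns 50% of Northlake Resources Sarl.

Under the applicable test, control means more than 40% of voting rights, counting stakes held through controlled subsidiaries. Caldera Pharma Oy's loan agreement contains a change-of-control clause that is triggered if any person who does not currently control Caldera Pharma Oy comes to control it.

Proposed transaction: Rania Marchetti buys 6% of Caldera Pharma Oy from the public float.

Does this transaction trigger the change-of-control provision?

The purchase changes only Rania's holdings, so Rania is the only person who could newly come to control Caldera.
Rania holds 70% of Caldera, so Rania controls Caldera.
So Rania already controls Caldera before the transaction.
After the purchase, Rania's direct stake in Caldera rises to 70% + 6% = 76%.
Rania controlled Caldera already, so this is not a new person acquiring control; every other person's position is unchanged or reduced.
No new person acquires control, so the clause is not triggered.

No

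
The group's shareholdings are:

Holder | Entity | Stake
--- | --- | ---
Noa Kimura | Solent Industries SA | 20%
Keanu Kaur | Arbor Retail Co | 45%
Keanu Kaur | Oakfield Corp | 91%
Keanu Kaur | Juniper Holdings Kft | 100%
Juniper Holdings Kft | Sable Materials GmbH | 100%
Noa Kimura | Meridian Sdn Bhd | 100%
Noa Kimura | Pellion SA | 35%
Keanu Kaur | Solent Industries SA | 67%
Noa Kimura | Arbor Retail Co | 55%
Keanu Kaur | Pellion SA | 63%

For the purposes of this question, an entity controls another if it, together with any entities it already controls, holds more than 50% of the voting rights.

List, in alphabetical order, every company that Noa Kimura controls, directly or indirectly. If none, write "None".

Arbor Retail Co, Meridian Sdn Bhd

Noa holds 55% of Arbor, so Noa controls Arbor.
Noa holds 100% of Meridian, so Noa controls Meridian.
No other company's threshold is met.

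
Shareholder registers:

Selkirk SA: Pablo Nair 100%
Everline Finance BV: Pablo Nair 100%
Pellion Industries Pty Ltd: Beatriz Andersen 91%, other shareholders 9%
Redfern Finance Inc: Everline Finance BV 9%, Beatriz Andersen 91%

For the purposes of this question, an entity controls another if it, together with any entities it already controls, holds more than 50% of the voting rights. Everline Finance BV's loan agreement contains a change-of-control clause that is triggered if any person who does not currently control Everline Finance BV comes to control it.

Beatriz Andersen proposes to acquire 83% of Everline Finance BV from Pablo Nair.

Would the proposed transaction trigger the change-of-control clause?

Yes

The purchase adds only to Beatriz's holdings (Pablo's stake shrinks), so Beatriz is the only person who could newly come to control Everline.
Beatriz holds 91% of Pellion, so Beatriz controls Pellion.
Beatriz holds 91% of Redfern, so Beatriz controls Redfern.
Neither Beatriz nor any entity Beatriz controls holds any voting interest in Everline.
So before the transaction, Beatriz does not control Everline.
After the purchase, Beatriz holds 83% of Everline directly, and Pablo's stake falls to 17%.
Beatriz holds 83% of Everline, so Beatriz controls Everline.
Beatriz did not control Everline before and does after, so the clause is triggered.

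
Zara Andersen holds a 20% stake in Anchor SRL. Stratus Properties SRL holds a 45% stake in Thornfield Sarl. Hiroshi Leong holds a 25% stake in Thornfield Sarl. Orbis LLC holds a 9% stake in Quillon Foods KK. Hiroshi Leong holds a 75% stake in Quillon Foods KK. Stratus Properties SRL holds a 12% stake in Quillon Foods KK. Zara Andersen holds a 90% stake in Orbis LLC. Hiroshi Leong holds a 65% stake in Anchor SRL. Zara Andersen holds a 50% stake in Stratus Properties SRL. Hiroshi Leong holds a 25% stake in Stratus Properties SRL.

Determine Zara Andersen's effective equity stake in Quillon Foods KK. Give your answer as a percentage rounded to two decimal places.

14.10%

Zara reaches Quillon along 2 paths.
Via Orbis: 90% × 9% = 8.1%.
Via Stratus: 50% × 12% = 6%.
Total: 8.1% + 6% = 14.1%.
Rounded: 14.10%.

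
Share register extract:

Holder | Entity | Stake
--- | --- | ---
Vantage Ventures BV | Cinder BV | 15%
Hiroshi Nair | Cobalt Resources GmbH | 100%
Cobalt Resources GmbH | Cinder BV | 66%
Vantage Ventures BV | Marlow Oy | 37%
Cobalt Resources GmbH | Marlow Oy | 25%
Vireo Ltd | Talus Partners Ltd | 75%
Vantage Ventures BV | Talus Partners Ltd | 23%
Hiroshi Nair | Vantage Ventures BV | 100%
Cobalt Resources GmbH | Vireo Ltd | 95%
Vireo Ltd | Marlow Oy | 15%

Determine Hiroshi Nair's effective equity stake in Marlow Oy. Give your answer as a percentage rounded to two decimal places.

Hiroshi reaches Marlow along 3 paths.
Via Cobalt: 100% × 25% = 25%.
Via Vantage: 100% × 37% = 37%.
Via Cobalt → Vireo: 100% × 95% × 15% = 14.25%.
Total: 25% + 37% + 14.25% = 76.25%.

76.25%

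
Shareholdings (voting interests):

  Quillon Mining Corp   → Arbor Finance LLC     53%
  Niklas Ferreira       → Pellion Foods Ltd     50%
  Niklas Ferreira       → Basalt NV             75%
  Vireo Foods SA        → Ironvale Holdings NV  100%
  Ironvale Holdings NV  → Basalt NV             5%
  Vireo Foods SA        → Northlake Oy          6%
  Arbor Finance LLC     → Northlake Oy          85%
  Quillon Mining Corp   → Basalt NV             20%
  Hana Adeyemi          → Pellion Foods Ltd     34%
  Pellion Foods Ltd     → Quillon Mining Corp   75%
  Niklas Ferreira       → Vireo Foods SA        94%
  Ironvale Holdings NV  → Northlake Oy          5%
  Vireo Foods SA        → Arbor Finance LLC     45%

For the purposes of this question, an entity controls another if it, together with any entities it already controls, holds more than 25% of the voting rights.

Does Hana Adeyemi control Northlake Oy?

Hana holds 34% of Pellion, so Hana controls Pellion.
Pellion holds 75% of Quillon, so Hana controls Quillon.
Quillon holds 53% of Arbor, so Hana controls Arbor.
Arbor holds 85% of Northlake, so Hana controls Northlake.

Yes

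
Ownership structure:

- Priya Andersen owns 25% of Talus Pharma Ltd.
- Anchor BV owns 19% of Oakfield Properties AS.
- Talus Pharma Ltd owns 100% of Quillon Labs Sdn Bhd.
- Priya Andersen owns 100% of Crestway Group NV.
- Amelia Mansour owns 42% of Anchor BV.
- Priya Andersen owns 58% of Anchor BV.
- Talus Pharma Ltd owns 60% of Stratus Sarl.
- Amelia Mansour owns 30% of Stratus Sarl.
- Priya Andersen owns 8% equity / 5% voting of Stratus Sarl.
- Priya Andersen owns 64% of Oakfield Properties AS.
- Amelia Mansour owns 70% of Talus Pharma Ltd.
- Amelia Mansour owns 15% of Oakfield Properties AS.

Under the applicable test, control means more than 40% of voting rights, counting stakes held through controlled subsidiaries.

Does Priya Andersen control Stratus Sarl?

No

Priya holds 58% of Anchor, so Priya controls Anchor.
Priya and Anchor together hold 64% + 19% = 83% of Oakfield, so Priya controls Oakfield.
Priya holds 100% of Crestway, so Priya controls Crestway.
In Stratus, Priya's side holds only 5%, not > 40%.
So Priya does not control Stratus.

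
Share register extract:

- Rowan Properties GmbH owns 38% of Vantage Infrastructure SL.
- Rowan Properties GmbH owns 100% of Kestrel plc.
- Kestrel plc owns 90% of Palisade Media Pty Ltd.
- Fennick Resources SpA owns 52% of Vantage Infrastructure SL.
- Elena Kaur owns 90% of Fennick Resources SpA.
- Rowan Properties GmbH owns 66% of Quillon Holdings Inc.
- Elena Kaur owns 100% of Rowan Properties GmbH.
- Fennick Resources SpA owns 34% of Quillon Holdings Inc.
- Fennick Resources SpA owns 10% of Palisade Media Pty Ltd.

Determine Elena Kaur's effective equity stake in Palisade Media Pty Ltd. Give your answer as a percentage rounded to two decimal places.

99.00%

Elena reaches Palisade along 2 paths.
Via Fennick: 90% × 10% = 9%.
Via Rowan → Kestrel: 100% × 100% × 90% = 90%.
Total: 9% + 90% = 99%.
Rounded: 99.00%.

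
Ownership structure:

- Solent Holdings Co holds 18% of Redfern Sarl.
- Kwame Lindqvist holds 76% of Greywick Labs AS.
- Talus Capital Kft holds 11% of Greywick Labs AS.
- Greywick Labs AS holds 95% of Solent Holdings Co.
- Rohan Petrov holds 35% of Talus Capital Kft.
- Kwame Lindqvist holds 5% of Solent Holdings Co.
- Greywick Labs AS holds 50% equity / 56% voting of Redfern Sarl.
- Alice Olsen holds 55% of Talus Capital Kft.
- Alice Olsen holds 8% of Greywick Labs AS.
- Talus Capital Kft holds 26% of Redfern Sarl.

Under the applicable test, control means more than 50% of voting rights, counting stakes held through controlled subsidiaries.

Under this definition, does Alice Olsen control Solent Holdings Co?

Alice holds 55% of Talus, so Alice controls Talus.
Neither Alice nor any entity Alice controls holds any voting interest in Solent.
So Alice does not control Solent.

No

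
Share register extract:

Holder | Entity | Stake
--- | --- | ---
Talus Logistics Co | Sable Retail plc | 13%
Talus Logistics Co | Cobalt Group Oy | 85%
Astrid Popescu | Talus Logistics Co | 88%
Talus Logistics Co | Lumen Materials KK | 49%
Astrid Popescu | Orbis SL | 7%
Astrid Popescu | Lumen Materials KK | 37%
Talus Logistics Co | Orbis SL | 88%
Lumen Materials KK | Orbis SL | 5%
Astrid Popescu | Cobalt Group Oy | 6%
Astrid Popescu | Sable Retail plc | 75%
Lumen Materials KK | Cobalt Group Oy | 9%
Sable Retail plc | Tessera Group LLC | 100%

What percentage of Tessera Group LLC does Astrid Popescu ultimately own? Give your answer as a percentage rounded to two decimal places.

86.44%

Astrid reaches Tessera along 2 paths.
Via Talus → Sable: 88% × 13% × 100% = 11.44%.
Via Sable: 75% × 100% = 75%.
Total: 11.44% + 75% = 86.44%.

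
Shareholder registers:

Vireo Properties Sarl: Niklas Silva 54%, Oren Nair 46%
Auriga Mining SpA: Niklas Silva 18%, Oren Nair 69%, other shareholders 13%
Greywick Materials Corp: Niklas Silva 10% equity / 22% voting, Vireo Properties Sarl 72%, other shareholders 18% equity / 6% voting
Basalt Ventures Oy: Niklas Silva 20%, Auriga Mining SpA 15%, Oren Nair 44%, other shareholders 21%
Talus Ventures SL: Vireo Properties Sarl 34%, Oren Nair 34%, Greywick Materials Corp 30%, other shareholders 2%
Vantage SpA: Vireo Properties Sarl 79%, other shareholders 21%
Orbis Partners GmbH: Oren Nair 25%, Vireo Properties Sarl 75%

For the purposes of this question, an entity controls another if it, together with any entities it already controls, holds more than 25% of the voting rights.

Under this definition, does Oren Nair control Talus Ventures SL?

Oren holds 46% of Vireo, so Oren controls Vireo.
Vireo holds 72% of Greywick, so Oren controls Greywick.
Vireo and Oren and Greywick together hold 34% + 34% + 30% = 98% of Talus, so Oren controls Talus.

Yes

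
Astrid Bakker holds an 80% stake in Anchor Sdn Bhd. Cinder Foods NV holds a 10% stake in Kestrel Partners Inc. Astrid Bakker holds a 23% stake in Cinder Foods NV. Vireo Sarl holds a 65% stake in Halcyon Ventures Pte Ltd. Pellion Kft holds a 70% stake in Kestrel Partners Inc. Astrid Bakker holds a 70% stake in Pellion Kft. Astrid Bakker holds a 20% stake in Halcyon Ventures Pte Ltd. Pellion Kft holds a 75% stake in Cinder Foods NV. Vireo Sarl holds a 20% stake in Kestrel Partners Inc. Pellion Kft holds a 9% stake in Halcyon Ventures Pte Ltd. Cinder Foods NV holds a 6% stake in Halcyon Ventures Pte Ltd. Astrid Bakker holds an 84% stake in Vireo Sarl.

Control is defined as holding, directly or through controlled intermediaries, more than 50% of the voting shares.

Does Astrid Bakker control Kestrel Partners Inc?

Astrid holds 70% of Pellion, so Astrid controls Pellion.
Pellion and Astrid together hold 75% + 23% = 98% of Cinder, so Astrid controls Cinder.
Astrid holds 84% of Vireo, so Astrid controls Vireo.
Vireo and Pellion and Cinder together hold 20% + 70% + 10% = 100% of Kestrel, so Astrid controls Kestrel.

Yes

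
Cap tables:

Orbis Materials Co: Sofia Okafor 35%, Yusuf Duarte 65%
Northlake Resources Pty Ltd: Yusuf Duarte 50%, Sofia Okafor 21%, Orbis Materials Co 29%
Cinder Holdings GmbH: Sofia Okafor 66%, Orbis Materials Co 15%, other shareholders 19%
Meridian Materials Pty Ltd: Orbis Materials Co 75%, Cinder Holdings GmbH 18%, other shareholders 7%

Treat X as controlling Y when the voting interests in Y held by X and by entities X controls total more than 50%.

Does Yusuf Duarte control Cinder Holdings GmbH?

Yusuf holds 65% of Orbis, so Yusuf controls Orbis.
Yusuf and Orbis together hold 50% + 29% = 79% of Northlake, so Yusuf controls Northlake.
Orbis holds 75% of Meridian, so Yusuf controls Meridian.
In Cinder, Yusuf's side holds only 15%, not > 50%.
So Yusuf does not control Cinder.

No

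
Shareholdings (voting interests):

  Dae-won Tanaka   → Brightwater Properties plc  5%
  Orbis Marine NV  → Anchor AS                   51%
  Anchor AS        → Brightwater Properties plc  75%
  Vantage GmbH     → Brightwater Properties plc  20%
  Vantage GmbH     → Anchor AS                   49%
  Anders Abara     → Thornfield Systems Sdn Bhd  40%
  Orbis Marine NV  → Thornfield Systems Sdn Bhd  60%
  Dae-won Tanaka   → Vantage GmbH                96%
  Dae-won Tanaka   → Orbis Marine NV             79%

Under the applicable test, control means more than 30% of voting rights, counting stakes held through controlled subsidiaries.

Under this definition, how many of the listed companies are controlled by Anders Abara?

Anders holds 40% of Thornfield, so Anders controls Thornfield.
No other company's threshold is met.
Anders controls 1 company.

1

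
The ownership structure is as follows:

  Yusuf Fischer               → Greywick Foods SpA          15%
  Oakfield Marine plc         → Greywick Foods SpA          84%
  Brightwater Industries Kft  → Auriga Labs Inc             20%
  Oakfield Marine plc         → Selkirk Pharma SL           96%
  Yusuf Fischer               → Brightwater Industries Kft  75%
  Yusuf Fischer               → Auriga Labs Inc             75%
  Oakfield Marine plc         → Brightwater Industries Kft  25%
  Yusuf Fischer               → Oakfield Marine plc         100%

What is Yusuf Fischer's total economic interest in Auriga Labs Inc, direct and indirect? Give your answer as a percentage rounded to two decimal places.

95.00%

Yusuf reaches Auriga along 3 paths.
Direct stake: 75% = 75%.
Via Oakfield → Brightwater: 100% × 25% × 20% = 5%.
Via Brightwater: 75% × 20% = 15%.
Total: 75% + 5% + 15% = 95%.
Rounded: 95.00%.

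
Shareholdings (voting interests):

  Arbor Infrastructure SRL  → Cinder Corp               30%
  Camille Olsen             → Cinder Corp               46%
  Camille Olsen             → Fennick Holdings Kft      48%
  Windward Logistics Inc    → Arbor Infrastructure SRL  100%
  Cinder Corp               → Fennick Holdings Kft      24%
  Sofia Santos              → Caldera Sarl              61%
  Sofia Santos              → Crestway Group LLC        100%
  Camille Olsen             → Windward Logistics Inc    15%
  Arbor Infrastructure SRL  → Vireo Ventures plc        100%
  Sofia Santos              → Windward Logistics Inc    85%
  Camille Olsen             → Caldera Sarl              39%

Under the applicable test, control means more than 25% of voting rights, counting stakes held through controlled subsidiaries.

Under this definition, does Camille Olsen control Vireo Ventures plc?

No

Camille holds 39% of Caldera, so Camille controls Caldera.
Camille holds 46% of Cinder, so Camille controls Cinder.
Cinder and Camille together hold 24% + 48% = 72% of Fennick, so Camille controls Fennick.
Neither Camille nor any entity Camille controls holds any voting interest in Vireo.
So Camille does not control Vireo.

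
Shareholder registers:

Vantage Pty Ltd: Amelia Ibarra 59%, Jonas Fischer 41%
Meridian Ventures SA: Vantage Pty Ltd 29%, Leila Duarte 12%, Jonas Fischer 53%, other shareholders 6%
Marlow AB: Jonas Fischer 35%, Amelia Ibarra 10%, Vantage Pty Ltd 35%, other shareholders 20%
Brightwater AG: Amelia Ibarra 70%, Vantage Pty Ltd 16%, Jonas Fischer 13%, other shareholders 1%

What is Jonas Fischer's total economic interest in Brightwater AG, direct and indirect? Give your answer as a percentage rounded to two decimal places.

19.56%

Jonas reaches Brightwater along 2 paths.
Via Vantage: 41% × 16% = 6.56%.
Direct stake: 13% = 13%.
Total: 6.56% + 13% = 19.56%.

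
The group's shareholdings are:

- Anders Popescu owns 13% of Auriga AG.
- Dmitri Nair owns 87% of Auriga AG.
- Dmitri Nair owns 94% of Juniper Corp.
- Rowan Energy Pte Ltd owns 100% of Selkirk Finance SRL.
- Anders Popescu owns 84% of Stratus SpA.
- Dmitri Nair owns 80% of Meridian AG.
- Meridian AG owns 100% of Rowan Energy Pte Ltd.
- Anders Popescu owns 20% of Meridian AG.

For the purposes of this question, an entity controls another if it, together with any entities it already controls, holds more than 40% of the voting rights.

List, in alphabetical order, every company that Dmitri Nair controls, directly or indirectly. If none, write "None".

Dmitri holds 80% of Meridian, so Dmitri controls Meridian.
Dmitri holds 94% of Juniper, so Dmitri controls Juniper.
Dmitri holds 87% of Auriga, so Dmitri controls Auriga.
Meridian holds 100% of Rowan, so Dmitri controls Rowan.
Rowan holds 100% of Selkirk, so Dmitri controls Selkirk.
No other company's threshold is met.

Auriga AG, Juniper Corp, Meridian AG, Rowan Energy Pte Ltd, Selkirk Finance SRL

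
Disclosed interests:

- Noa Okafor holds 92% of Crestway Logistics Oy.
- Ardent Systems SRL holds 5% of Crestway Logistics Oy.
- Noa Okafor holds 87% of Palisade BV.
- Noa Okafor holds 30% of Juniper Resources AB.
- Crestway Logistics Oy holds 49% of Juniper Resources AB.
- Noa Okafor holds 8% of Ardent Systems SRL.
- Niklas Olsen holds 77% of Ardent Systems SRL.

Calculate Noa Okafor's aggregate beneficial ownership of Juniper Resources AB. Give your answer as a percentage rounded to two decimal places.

75.28%

Noa reaches Juniper along 3 paths.
Via Crestway: 92% × 49% = 45.08%.
Via Ardent → Crestway: 8% × 5% × 49% = 0.196%.
Direct stake: 30% = 30%.
Total: 45.08% + 0.196% + 30% = 75.276%.
Rounded: 75.28%.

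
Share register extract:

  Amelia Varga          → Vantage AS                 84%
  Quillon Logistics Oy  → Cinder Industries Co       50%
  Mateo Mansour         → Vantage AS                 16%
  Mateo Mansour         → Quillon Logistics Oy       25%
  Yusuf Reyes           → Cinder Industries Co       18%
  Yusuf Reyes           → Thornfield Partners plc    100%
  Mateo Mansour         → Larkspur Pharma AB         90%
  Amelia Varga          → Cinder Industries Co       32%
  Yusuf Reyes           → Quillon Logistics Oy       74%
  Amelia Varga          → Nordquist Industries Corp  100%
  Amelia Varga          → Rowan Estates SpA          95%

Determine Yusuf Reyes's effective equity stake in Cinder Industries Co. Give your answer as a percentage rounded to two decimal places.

55.00%

Yusuf reaches Cinder along 2 paths.
Via Quillon: 74% × 50% = 37%.
Direct stake: 18% = 18%.
Total: 37% + 18% = 55%.
Rounded: 55.00%.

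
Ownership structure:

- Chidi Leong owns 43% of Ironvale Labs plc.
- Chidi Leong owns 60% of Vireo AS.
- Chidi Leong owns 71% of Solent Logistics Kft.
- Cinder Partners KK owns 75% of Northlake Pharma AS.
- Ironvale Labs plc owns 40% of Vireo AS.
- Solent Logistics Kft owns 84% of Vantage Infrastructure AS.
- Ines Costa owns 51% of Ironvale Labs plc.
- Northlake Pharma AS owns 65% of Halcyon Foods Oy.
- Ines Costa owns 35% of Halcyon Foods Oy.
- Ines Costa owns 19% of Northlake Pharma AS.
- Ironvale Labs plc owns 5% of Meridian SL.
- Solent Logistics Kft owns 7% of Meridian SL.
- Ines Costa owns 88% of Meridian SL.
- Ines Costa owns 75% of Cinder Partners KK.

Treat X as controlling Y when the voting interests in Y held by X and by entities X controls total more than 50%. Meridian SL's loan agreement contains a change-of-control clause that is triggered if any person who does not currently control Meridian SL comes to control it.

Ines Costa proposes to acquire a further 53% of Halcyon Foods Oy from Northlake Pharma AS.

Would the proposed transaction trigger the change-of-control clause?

No

The purchase adds only to Ines's holdings (Northlake's stake shrinks), so Ines is the only person who could newly come to control Meridian.
Ines holds 51% of Ironvale, so Ines controls Ironvale.
Ironvale and Ines together hold 5% + 88% = 93% of Meridian, so Ines controls Meridian.
So Ines already controls Meridian before the transaction.
After the purchase, Ines's direct stake in Halcyon rises to 35% + 53% = 88%, and Northlake's stake falls to 12%.
Ines controlled Meridian already, so this is not a new person acquiring control; every other person's position is unchanged or reduced.
No new person acquires control, so the clause is not triggered.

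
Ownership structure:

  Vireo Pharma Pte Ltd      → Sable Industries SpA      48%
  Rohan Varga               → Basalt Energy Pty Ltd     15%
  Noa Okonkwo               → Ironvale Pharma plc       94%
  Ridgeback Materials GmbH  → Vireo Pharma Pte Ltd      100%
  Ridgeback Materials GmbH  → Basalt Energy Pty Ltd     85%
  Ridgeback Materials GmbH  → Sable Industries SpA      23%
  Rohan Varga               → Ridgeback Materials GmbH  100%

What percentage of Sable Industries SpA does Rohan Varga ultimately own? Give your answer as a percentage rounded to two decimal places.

71.00%

Rohan reaches Sable along 2 paths.
Via Ridgeback → Vireo: 100% × 100% × 48% = 48%.
Via Ridgeback: 100% × 23% = 23%.
Total: 48% + 23% = 71%.
Rounded: 71.00%.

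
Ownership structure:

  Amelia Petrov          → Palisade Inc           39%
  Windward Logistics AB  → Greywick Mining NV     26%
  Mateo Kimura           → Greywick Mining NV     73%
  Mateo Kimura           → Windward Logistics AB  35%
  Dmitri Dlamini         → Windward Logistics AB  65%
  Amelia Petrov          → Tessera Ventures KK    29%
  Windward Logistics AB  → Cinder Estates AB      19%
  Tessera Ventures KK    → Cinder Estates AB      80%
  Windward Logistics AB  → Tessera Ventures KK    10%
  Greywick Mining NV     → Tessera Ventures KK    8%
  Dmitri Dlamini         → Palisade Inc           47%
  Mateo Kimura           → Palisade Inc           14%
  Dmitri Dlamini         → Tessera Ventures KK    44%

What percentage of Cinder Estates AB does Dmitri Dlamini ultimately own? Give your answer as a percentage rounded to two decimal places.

Dmitri reaches Cinder along 4 paths.
Via Windward → Tessera: 65% × 10% × 80% = 5.2%.
Via Tessera: 44% × 80% = 35.2%.
Via Windward → Greywick → Tessera: 65% × 26% × 8% × 80% = 1.0816%.
Via Windward: 65% × 19% = 12.35%.
Total: 5.2% + 35.2% + 1.0816% + 12.35% = 53.8316%.
Rounded: 53.83%.

53.83%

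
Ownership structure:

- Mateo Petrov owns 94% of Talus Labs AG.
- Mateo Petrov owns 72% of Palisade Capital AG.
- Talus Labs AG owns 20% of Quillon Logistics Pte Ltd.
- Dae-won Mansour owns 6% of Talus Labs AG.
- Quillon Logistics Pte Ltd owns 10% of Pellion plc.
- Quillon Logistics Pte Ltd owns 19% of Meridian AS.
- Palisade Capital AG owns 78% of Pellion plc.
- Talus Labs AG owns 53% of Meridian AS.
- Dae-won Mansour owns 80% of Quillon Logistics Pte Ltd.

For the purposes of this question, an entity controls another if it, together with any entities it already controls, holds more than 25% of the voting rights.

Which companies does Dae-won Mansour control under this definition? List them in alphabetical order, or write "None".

Quillon Logistics Pte Ltd

Dae-won holds 80% of Quillon, so Dae-won controls Quillon.
No other company's threshold is met.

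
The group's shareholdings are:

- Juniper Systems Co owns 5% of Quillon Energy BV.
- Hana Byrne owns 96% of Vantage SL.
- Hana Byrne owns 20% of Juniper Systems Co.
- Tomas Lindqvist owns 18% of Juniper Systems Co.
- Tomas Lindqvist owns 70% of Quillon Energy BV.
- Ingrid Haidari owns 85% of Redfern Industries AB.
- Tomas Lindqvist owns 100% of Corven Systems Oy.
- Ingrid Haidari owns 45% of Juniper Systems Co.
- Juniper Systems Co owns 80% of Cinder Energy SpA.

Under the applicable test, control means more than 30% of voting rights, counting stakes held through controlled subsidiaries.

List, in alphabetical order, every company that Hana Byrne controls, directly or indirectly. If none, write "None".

Vantage SL

Hana holds 96% of Vantage, so Hana controls Vantage.
No other company's threshold is met.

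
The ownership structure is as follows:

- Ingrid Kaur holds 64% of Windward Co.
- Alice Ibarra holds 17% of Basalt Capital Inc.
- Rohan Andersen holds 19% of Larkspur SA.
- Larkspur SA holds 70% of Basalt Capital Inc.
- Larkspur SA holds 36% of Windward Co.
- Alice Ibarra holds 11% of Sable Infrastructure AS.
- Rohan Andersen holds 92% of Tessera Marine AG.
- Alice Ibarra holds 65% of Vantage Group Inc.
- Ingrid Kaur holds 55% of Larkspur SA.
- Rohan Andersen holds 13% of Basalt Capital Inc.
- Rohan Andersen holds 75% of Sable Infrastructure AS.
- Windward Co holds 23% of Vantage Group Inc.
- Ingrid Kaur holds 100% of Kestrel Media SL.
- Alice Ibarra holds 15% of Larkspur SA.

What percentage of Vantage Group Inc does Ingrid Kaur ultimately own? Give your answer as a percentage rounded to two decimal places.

19.27%

Ingrid reaches Vantage along 2 paths.
Via Windward: 64% × 23% = 14.72%.
Via Larkspur → Windward: 55% × 36% × 23% = 4.554%.
Total: 14.72% + 4.554% = 19.274%.
Rounded: 19.27%.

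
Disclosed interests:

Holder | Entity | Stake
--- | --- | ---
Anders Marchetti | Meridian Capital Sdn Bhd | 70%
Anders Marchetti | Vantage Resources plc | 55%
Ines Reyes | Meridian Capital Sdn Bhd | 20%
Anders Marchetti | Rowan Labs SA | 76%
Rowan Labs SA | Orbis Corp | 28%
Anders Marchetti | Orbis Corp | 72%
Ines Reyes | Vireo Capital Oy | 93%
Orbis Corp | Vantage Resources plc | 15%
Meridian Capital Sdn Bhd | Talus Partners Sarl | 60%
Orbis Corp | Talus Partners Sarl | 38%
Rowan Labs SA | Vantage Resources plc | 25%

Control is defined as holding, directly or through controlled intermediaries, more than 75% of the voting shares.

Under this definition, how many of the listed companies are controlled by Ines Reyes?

Ines holds 93% of Vireo, so Ines controls Vireo.
No other company's threshold is met.
Ines controls 1 company.

1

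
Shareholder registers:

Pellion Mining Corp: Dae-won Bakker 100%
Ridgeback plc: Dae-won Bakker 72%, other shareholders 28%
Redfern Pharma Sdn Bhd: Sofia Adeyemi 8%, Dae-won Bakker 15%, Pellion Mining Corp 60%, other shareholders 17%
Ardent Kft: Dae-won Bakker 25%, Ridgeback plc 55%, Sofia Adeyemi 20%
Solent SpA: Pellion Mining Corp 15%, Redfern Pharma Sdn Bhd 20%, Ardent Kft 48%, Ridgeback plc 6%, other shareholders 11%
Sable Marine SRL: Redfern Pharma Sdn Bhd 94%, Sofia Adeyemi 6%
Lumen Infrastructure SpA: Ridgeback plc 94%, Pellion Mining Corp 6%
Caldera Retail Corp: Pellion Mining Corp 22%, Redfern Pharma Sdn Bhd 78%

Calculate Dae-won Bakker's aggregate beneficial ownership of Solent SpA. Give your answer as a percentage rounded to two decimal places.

Dae-won reaches Solent along 6 paths.
Via Pellion: 100% × 15% = 15%.
Via Redfern: 15% × 20% = 3%.
Via Pellion → Redfern: 100% × 60% × 20% = 12%.
Via Ardent: 25% × 48% = 12%.
Via Ridgeback → Ardent: 72% × 55% × 48% = 19.008%.
Via Ridgeback: 72% × 6% = 4.32%.
Total: 15% + 3% + 12% + 12% + 19.008% + 4.32% = 65.328%.
Rounded: 65.33%.

65.33%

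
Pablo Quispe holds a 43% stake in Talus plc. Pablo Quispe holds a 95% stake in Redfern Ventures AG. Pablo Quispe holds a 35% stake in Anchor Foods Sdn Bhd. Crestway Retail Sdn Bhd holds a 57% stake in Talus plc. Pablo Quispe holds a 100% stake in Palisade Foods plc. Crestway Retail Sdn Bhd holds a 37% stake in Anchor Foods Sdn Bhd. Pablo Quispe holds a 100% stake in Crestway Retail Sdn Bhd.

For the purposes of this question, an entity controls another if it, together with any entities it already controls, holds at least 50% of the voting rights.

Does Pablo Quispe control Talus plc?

Pablo holds 100% of Crestway, so Pablo controls Crestway.
Crestway and Pablo together hold 57% + 43% = 100% of Talus, so Pablo controls Talus.

Yes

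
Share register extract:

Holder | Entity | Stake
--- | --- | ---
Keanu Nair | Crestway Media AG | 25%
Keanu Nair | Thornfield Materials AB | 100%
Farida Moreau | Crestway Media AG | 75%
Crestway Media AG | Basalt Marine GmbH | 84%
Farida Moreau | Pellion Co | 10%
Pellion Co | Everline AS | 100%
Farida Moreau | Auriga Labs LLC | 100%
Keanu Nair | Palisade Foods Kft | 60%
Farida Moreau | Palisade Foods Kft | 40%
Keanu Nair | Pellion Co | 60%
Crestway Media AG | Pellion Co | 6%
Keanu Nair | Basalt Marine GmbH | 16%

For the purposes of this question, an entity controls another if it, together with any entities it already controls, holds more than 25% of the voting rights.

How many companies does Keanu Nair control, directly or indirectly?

4

Keanu holds 60% of Pellion, so Keanu controls Pellion.
Keanu holds 60% of Palisade, so Keanu controls Palisade.
Pellion holds 100% of Everline, so Keanu controls Everline.
Keanu holds 100% of Thornfield, so Keanu controls Thornfield.
No other company's threshold is met.
Keanu controls 4 companies.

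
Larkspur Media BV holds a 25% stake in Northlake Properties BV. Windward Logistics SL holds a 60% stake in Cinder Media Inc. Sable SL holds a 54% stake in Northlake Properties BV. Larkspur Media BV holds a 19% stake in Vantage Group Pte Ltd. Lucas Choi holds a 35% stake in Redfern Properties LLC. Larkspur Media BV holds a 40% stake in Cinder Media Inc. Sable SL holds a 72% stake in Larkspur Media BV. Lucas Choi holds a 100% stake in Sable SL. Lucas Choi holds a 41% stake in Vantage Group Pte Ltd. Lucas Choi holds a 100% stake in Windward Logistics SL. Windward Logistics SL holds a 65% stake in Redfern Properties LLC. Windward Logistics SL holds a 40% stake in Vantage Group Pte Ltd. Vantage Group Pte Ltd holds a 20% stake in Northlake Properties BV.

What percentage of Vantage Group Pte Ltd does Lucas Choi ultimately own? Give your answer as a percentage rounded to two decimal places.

Lucas reaches Vantage along 3 paths.
Direct stake: 41% = 41%.
Via Windward: 100% × 40% = 40%.
Via Sable → Larkspur: 100% × 72% × 19% = 13.68%.
Total: 41% + 40% + 13.68% = 94.68%.

94.68%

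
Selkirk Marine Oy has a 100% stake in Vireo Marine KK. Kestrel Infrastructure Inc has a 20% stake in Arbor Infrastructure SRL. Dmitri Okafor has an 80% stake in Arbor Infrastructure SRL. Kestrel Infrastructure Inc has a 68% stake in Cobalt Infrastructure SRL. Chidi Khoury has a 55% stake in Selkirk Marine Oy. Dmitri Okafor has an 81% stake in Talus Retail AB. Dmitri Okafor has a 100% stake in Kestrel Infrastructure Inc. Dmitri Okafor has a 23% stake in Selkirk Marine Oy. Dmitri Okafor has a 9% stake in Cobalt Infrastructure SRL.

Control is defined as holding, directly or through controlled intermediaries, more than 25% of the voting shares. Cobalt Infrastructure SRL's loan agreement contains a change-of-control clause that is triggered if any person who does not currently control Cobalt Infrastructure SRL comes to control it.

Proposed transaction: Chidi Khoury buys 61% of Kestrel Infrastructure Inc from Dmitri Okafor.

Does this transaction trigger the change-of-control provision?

The purchase adds only to Chidi's holdings (Dmitri's stake shrinks), so Chidi is the only person who could newly come to control Cobalt.
Chidi holds 55% of Selkirk, so Chidi controls Selkirk.
Selkirk holds 100% of Vireo, so Chidi controls Vireo.
Neither Chidi nor any entity Chidi controls holds any voting interest in Cobalt.
So before the transaction, Chidi does not control Cobalt.
After the purchase, Chidi holds 61% of Kestrel directly, and Dmitri's stake falls to 39%.
Chidi holds 61% of Kestrel, so Chidi controls Kestrel.
Kestrel holds 68% of Cobalt, so Chidi controls Cobalt.
Chidi did not control Cobalt before and does after, so the clause is triggered.

Yes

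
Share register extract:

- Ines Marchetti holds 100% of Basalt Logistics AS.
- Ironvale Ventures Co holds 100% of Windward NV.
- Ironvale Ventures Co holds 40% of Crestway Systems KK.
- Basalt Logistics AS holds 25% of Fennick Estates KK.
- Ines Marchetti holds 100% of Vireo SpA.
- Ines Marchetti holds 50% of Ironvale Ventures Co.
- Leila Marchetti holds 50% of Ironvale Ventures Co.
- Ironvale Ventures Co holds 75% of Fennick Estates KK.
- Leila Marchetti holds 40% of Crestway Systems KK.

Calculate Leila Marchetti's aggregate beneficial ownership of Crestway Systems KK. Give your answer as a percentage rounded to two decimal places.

60.00%

Leila reaches Crestway along 2 paths.
Direct stake: 40% = 40%.
Via Ironvale: 50% × 40% = 20%.
Total: 40% + 20% = 60%.
Rounded: 60.00%.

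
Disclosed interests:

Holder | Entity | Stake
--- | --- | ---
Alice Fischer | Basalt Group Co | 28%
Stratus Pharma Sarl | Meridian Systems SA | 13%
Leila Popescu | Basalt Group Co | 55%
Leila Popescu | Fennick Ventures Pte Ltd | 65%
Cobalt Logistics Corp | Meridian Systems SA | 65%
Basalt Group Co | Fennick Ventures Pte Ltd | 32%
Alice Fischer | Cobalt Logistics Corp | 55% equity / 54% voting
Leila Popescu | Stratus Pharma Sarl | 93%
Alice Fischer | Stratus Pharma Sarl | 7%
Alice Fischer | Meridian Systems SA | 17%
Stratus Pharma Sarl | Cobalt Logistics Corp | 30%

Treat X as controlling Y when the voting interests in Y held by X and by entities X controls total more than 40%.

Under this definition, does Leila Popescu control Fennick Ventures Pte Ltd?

Leila holds 55% of Basalt, so Leila controls Basalt.
Leila and Basalt together hold 65% + 32% = 97% of Fennick, so Leila controls Fennick.

Yes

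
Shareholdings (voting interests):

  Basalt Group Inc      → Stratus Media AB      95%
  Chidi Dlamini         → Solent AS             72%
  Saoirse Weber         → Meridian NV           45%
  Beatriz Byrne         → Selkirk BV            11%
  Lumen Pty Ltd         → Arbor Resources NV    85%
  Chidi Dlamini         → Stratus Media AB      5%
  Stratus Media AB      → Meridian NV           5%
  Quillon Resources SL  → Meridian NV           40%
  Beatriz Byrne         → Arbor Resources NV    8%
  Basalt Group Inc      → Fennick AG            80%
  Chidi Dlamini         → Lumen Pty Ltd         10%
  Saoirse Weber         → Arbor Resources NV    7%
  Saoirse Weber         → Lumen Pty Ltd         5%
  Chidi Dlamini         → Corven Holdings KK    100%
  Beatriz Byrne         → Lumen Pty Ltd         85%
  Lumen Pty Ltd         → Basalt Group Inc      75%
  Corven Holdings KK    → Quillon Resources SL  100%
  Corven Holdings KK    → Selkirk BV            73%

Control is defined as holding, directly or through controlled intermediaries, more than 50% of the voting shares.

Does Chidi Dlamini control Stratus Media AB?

No

Chidi holds 100% of Corven, so Chidi controls Corven.
Corven holds 100% of Quillon, so Chidi controls Quillon.
Corven holds 73% of Selkirk, so Chidi controls Selkirk.
Chidi holds 72% of Solent, so Chidi controls Solent.
In Stratus, Chidi's side holds only 5%, not > 50%.
So Chidi does not control Stratus.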